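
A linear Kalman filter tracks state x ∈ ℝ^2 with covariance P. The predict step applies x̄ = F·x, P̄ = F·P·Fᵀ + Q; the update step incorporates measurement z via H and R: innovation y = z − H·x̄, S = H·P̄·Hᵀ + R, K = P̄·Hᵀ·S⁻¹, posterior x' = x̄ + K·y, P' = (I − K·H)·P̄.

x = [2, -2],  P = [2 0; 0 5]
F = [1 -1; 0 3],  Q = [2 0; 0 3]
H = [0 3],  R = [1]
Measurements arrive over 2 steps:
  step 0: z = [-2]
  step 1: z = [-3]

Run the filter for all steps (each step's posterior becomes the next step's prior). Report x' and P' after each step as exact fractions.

step 0: x̄ = F·x = [4, -6]
step 0: P̄ = F·P·Fᵀ + Q = [9 -15; -15 48]
step 0: y = z − H·x̄ = [16]
step 0: S = H·P̄·Hᵀ + R = [433]
step 0: K = P̄·Hᵀ·S⁻¹ = [-45/433; 144/433]
step 0: x' = x̄ + K·y = [1012/433, -294/433]
step 0: P' = (I − K·H)·P̄ = [1872/433 -15/433; -15/433 48/433]
step 1: x̄ = F·x = [1306/433, -882/433]
step 1: P̄ = F·P·Fᵀ + Q = [2816/433 -189/433; -189/433 1731/433]
step 1: y = z − H·x̄ = [1347/433]
step 1: S = H·P̄·Hᵀ + R = [16012/433]
step 1: K = P̄·Hᵀ·S⁻¹ = [-567/16012; 5193/16012]
step 1: x' = x̄ + K·y = [46531/16012, -16461/16012]
step 1: P' = (I − K·H)·P̄ = [103391/16012 -189/16012; -189/16012 1731/16012]

step 0: x' = [1012/433, -294/433], P' = [1872/433 -15/433; -15/433 48/433]
step 1: x' = [46531/16012, -16461/16012], P' = [103391/16012 -189/16012; -189/16012 1731/16012]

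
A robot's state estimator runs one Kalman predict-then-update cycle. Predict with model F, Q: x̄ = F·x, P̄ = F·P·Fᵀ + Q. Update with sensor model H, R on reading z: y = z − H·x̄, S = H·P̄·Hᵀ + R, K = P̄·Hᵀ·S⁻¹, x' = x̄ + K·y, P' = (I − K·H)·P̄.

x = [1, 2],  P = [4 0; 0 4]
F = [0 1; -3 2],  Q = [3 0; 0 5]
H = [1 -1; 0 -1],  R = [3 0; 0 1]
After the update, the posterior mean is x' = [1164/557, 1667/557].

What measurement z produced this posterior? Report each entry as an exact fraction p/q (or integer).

x̄ = F·x = [2, 1]
P̄ = F·P·Fᵀ + Q = [7 8; 8 57]
S = H·P̄·Hᵀ + R = [51 49; 49 58]
K = P̄·Hᵀ·S⁻¹ = [334/557 -359/557; -49/557 -506/557]
x' − x̄ = [50/557, 1110/557] = K·y
y = (KᵀK)⁻¹·Kᵀ·(x' − x̄) = [-2, -2]
z = y + H·x̄ = [-2, -2] + [1, -1] = [-1, -3]

z = [-1, -3]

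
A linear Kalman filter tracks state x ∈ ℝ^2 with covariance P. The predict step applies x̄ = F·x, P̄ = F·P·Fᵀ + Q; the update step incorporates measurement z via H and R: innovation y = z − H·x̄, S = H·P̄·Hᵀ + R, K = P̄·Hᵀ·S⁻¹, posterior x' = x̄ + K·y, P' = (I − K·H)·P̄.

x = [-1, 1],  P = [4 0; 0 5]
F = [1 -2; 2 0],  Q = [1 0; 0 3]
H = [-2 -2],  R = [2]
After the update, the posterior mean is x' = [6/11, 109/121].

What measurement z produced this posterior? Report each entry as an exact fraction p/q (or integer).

z = [-3]

x̄ = F·x = [-3, -2]
P̄ = F·P·Fᵀ + Q = [25 8; 8 19]
S = H·P̄·Hᵀ + R = [242]
K = P̄·Hᵀ·S⁻¹ = [-3/11; -27/121]
x' − x̄ = [39/11, 351/121] = K·y
y = (KᵀK)⁻¹·Kᵀ·(x' − x̄) = [-13]
z = y + H·x̄ = [-13] + [10] = [-3]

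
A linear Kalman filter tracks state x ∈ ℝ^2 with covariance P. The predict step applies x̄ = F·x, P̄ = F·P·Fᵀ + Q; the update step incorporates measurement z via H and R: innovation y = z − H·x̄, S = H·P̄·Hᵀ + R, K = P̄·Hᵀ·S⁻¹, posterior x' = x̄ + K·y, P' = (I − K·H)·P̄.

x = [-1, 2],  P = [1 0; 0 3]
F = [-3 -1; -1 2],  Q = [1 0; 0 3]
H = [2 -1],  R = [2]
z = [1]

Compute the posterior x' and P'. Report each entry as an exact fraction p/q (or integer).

x' = [99/41, 161/41]
P' = [225/82 196/41; 196/41 414/41]

x̄ = F·x = [1, 5]
P̄ = F·P·Fᵀ + Q = [13 -3; -3 16]
y = z − H·x̄ = [4]
S = H·P̄·Hᵀ + R = [82]
K = P̄·Hᵀ·S⁻¹ = [29/82; -11/41]
x' = x̄ + K·y = [99/41, 161/41]
P' = (I − K·H)·P̄ = [225/82 196/41; 196/41 414/41]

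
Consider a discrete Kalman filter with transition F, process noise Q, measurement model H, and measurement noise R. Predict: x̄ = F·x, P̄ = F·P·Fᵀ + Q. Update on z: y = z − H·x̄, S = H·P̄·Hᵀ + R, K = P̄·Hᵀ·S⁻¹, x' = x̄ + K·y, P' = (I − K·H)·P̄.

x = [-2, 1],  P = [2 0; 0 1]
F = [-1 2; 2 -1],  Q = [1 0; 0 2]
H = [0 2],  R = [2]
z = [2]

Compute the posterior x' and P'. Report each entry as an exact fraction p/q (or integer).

x̄ = F·x = [4, -5]
P̄ = F·P·Fᵀ + Q = [7 -6; -6 11]
y = z − H·x̄ = [12]
S = H·P̄·Hᵀ + R = [46]
K = P̄·Hᵀ·S⁻¹ = [-6/23; 11/23]
x' = x̄ + K·y = [20/23, 17/23]
P' = (I − K·H)·P̄ = [89/23 -6/23; -6/23 11/23]

x' = [20/23, 17/23]
P' = [89/23 -6/23; -6/23 11/23]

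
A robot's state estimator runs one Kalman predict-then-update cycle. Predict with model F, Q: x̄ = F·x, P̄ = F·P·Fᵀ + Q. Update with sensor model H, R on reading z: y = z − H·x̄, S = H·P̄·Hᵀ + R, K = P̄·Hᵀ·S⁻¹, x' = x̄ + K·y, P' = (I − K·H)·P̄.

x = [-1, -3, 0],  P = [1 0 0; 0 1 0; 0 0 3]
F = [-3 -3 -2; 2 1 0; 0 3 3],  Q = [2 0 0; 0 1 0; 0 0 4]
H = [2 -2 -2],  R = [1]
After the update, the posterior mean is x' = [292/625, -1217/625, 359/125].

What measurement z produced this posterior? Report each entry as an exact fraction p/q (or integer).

z = [-1]

x̄ = F·x = [12, -5, -9]
P̄ = F·P·Fᵀ + Q = [32 -9 -27; -9 6 3; -27 3 40]
S = H·P̄·Hᵀ + R = [625]
K = P̄·Hᵀ·S⁻¹ = [136/625; -36/625; -28/125]
x' − x̄ = [-7208/625, 1908/625, 1484/125] = K·y
y = (KᵀK)⁻¹·Kᵀ·(x' − x̄) = [-53]
z = y + H·x̄ = [-53] + [52] = [-1]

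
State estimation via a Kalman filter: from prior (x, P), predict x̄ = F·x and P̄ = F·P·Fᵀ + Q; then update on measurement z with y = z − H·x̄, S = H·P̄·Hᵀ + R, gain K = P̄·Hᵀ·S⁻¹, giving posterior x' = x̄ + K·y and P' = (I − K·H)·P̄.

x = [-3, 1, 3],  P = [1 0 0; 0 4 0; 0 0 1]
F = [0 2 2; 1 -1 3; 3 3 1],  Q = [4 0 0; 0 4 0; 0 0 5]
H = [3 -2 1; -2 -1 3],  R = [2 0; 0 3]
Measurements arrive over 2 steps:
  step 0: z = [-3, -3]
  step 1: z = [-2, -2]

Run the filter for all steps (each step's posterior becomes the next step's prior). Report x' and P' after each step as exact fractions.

step 0: x' = [2390/1489, 391015/87851, 118041/87851], P' = [4328/1489 8990/1489 5716/1489; 8990/1489 1170694/87851 739214/87851; 5716/1489 739214/87851 491902/87851]
step 1: x' = [-44483359568/18064473977, -82759323982/18064473977, -68322733910/18064473977], P' = [37529717796/18064473977 75002852292/18064473977 48659936140/18064473977; 75002852292/18064473977 163239605064/18064473977 104808020692/18064473977; 48659936140/18064473977 104808020692/18064473977 72445019830/18064473977]

step 0: x̄ = F·x = [8, 5, -3]
step 0: P̄ = F·P·Fᵀ + Q = [24 -2 26; -2 18 -6; 26 -6 51]
step 0: y = z − H·x̄ = [-14, 27]
step 0: S = H·P̄·Hᵀ + R = [545 267; 267 292]
step 0: K = P̄·Hᵀ·S⁻¹ = [360/1489 -166/1489; -5472/87851 -4624/87851; 12603/87851 20668/87851]
step 0: x' = x̄ + K·y = [2390/1489, 391015/87851, 118041/87851]
step 0: P' = (I − K·H)·P̄ = [4328/1489 8990/1489 5716/1489; 8990/1489 1170694/87851 739214/87851; 5716/1489 739214/87851 491902/87851]
step 1: x̄ = F·x = [1018112/87851, 104118/87851, 1714116/87851]
step 1: P̄ = F·P·Fᵀ + Q = [12915500/87851 5302188/87851 19127604/87851; 5302188/87851 2731928/87851 8015832/87851; 19127604/87851 8015832/87851 29771699/87851]
step 1: y = z − H·x̄ = [-4735918/87851, -3177708/87851]
step 1: S = H·P̄·Hᵀ + R = [176190653/87851 100370545/87851; 100370545/87851 66185284/87851]
step 1: K = P̄·Hᵀ·S⁻¹ = [511062952/1642224907 -1360826488/18064473977; 151698520/1642224907 392917476/18064473977; 400399403/1642224907 5069055506/18064473977]
step 1: x' = x̄ + K·y = [-44483359568/18064473977, -82759323982/18064473977, -68322733910/18064473977]
step 1: P' = (I − K·H)·P̄ = [37529717796/18064473977 75002852292/18064473977 48659936140/18064473977; 75002852292/18064473977 163239605064/18064473977 104808020692/18064473977; 48659936140/18064473977 104808020692/18064473977 72445019830/18064473977]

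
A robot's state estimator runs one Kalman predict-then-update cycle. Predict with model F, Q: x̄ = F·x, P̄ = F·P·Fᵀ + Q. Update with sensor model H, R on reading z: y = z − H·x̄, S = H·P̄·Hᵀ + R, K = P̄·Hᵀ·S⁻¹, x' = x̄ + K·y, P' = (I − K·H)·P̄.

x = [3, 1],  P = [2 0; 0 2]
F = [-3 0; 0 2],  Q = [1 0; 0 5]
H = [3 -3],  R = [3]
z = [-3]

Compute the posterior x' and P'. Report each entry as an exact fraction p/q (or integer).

x' = [-303/97, -196/97]
P' = [760/97 741/97; 741/97 754/97]

x̄ = F·x = [-9, 2]
P̄ = F·P·Fᵀ + Q = [19 0; 0 13]
y = z − H·x̄ = [30]
S = H·P̄·Hᵀ + R = [291]
K = P̄·Hᵀ·S⁻¹ = [19/97; -13/97]
x' = x̄ + K·y = [-303/97, -196/97]
P' = (I − K·H)·P̄ = [760/97 741/97; 741/97 754/97]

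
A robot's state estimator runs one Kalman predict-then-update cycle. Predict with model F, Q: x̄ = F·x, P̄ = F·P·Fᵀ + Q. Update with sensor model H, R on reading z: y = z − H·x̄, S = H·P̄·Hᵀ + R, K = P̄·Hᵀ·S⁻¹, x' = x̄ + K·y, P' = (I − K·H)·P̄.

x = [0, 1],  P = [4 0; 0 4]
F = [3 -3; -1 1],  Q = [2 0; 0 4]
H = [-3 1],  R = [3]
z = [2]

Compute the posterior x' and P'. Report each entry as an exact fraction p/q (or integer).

x̄ = F·x = [-3, 1]
P̄ = F·P·Fᵀ + Q = [74 -24; -24 12]
y = z − H·x̄ = [-8]
S = H·P̄·Hᵀ + R = [825]
K = P̄·Hᵀ·S⁻¹ = [-82/275; 28/275]
x' = x̄ + K·y = [-169/275, 51/275]
P' = (I − K·H)·P̄ = [178/275 288/275; 288/275 948/275]

x' = [-169/275, 51/275]
P' = [178/275 288/275; 288/275 948/275]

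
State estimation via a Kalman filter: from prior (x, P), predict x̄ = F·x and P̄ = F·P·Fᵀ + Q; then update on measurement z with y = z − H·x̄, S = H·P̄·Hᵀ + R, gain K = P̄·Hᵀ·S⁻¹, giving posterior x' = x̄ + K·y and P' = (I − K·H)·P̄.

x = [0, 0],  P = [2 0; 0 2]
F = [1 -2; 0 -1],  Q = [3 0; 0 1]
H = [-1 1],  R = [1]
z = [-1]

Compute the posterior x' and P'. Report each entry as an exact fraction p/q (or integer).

x̄ = F·x = [0, 0]
P̄ = F·P·Fᵀ + Q = [13 4; 4 3]
y = z − H·x̄ = [-1]
S = H·P̄·Hᵀ + R = [9]
K = P̄·Hᵀ·S⁻¹ = [-1; -1/9]
x' = x̄ + K·y = [1, 1/9]
P' = (I − K·H)·P̄ = [4 3; 3 26/9]

x' = [1, 1/9]
P' = [4 3; 3 26/9]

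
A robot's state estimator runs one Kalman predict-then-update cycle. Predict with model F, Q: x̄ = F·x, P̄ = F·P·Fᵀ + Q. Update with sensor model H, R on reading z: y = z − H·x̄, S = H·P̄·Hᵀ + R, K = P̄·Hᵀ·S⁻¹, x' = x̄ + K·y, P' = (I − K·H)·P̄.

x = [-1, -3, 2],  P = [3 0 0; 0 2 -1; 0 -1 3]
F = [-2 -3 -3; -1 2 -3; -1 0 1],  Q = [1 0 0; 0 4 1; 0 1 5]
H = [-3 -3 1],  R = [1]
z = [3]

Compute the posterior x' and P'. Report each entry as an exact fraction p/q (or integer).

x' = [257/34, -525/68, 43/17]
P' = [519/34 -2795/204 232/51; -2795/204 16367/1224 -179/153; 232/51 -179/153 1555/153]

x̄ = F·x = [5, -11, 3]
P̄ = F·P·Fᵀ + Q = [40 18 0; 18 54 -7; 0 -7 11]
y = z − H·x̄ = [-18]
S = H·P̄·Hᵀ + R = [1224]
K = P̄·Hᵀ·S⁻¹ = [-29/204; -223/1224; 4/153]
x' = x̄ + K·y = [257/34, -525/68, 43/17]
P' = (I − K·H)·P̄ = [519/34 -2795/204 232/51; -2795/204 16367/1224 -179/153; 232/51 -179/153 1555/153]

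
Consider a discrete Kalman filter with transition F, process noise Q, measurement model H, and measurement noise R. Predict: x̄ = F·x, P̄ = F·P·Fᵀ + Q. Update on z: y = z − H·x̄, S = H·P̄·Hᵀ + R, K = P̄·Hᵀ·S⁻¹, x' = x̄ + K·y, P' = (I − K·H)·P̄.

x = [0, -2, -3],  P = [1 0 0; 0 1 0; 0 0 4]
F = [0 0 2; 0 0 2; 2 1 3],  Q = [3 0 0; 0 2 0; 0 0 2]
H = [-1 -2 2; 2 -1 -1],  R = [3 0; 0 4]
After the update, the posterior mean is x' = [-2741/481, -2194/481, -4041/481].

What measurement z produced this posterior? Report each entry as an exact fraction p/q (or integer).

z = [-2, 1]

x̄ = F·x = [-6, -6, -11]
P̄ = F·P·Fᵀ + Q = [19 16 24; 16 18 24; 24 24 43]
S = H·P̄·Hᵀ + R = [42 -16; -16 29]
K = P̄·Hᵀ·S⁻¹ = [-119/962 -66/481; -138/481 -242/481; 51/481 -287/481]
x' − x̄ = [145/481, 692/481, 1250/481] = K·y
y = (KᵀK)⁻¹·Kᵀ·(x' − x̄) = [2, -4]
z = y + H·x̄ = [2, -4] + [-4, 5] = [-2, 1]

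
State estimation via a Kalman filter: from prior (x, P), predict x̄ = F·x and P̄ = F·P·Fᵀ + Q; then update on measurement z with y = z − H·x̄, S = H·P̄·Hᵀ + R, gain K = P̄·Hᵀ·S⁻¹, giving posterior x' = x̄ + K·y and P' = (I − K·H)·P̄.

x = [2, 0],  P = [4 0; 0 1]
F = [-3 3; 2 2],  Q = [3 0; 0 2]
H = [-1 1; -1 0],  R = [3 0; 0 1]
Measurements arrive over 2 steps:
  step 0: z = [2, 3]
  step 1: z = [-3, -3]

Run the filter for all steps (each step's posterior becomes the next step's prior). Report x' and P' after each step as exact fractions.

step 0: x̄ = F·x = [-6, 4]
step 0: P̄ = F·P·Fᵀ + Q = [48 -18; -18 22]
step 0: y = z − H·x̄ = [-8, -3]
step 0: S = H·P̄·Hᵀ + R = [109 66; 66 49]
step 0: K = P̄·Hᵀ·S⁻¹ = [-66/985 -876/985; 772/985 -678/985]
step 0: x' = x̄ + K·y = [-2754/985, -202/985]
step 0: P' = (I − K·H)·P̄ = [876/985 678/985; 678/985 2994/985]
step 1: x̄ = F·x = [7656/985, -5912/985]
step 1: P̄ = F·P·Fᵀ + Q = [25581/985 12708/985; 12708/985 22874/985]
step 1: y = z − H·x̄ = [10613/985, 4701/985]
step 1: S = H·P̄·Hᵀ + R = [25994/985 12873/985; 12873/985 26566/985]
step 1: K = P̄·Hᵀ·S⁻¹ = [-12873/532835 -506841/532835; 440264/532835 -468222/532835]
step 1: x' = x̄ + K·y = [1583862/532835, -689046/532835]
step 1: P' = (I − K·H)·P̄ = [506841/532835 468222/532835; 468222/532835 1789014/532835]

step 0: x' = [-2754/985, -202/985], P' = [876/985 678/985; 678/985 2994/985]
step 1: x' = [1583862/532835, -689046/532835], P' = [506841/532835 468222/532835; 468222/532835 1789014/532835]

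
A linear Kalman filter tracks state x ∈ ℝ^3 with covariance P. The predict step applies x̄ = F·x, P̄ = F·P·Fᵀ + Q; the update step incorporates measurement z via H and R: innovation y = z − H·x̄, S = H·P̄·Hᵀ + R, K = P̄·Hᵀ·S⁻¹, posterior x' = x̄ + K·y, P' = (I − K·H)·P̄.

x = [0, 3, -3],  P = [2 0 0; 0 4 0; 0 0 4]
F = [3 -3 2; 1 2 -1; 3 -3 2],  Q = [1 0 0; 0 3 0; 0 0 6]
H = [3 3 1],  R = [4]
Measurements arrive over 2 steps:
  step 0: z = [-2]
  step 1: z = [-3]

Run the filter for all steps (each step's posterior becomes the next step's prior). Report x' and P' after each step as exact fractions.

step 0: x' = [-949/148, 5761/740, -1163/185], P' = [2103/148 -2659/148 458/37; -2659/148 17659/740 -3302/185; 458/37 -3302/185 3244/185]
step 1: x' = [-3530464/7919619, -3508156/7919619, -3150121/7919619], P' = [65010259/7919619 -78138497/7919619 49502386/7919619; -78138497/7919619 102471037/7919619 -75935264/7919619; 49502386/7919619 -75935264/7919619 89425186/7919619]

step 0: x̄ = F·x = [-15, 9, -15]
step 0: P̄ = F·P·Fᵀ + Q = [71 -26 70; -26 25 -26; 70 -26 76]
step 0: y = z − H·x̄ = [31]
step 0: S = H·P̄·Hᵀ + R = [740]
step 0: K = P̄·Hᵀ·S⁻¹ = [41/148; -29/740; 52/185]
step 0: x' = x̄ + K·y = [-949/148, 5761/740, -1163/185]
step 0: P' = (I − K·H)·P̄ = [2103/148 -2659/148 458/37; -2659/148 17659/740 -3302/185; 458/37 -3302/185 3244/185]
step 1: x̄ = F·x = [-20411/370, 11429/740, -20411/370]
step 1: P̄ = F·P·Fᵀ + Q = [203484/185 -120931/370 203299/185; -120931/370 77679/740 -120931/370; 203299/185 -120931/370 204409/185]
step 1: y = z − H·x̄ = [126781/740]
step 1: S = H·P̄·Hᵀ + R = [7919619/740]
step 1: K = P̄·Hᵀ·S⁻¹ = [2529418/7919619; -734411/7919619; 2531638/7919619]
step 1: x' = x̄ + K·y = [-3530464/7919619, -3508156/7919619, -3150121/7919619]
step 1: P' = (I − K·H)·P̄ = [65010259/7919619 -78138497/7919619 49502386/7919619; -78138497/7919619 102471037/7919619 -75935264/7919619; 49502386/7919619 -75935264/7919619 89425186/7919619]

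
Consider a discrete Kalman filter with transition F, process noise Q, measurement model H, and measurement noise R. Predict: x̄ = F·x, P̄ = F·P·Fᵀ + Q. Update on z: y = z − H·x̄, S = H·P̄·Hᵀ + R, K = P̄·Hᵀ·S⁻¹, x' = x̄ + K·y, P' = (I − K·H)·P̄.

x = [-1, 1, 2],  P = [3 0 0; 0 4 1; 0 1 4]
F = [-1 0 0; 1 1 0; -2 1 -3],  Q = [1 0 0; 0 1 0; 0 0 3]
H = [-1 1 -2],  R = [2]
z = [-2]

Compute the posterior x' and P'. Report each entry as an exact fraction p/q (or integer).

x' = [393/260, -147/260, -17/260]
P' = [679/260 -381/260 -511/260; -381/260 1639/260 989/260; -511/260 989/260 859/260]

x̄ = F·x = [1, 0, -3]
P̄ = F·P·Fᵀ + Q = [4 -3 6; -3 8 -5; 6 -5 49]
y = z − H·x̄ = [-7]
S = H·P̄·Hᵀ + R = [260]
K = P̄·Hᵀ·S⁻¹ = [-19/260; 21/260; -109/260]
x' = x̄ + K·y = [393/260, -147/260, -17/260]
P' = (I − K·H)·P̄ = [679/260 -381/260 -511/260; -381/260 1639/260 989/260; -511/260 989/260 859/260]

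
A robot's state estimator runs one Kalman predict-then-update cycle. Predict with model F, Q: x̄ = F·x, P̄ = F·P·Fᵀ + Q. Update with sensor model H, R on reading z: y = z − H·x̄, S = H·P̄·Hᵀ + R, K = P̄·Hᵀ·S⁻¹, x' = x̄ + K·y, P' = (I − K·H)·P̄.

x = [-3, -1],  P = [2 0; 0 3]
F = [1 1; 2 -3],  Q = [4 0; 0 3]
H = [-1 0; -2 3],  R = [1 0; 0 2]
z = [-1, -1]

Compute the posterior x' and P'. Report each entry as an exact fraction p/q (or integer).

x̄ = F·x = [-4, -3]
P̄ = F·P·Fᵀ + Q = [9 -5; -5 38]
y = z − H·x̄ = [-5, 0]
S = H·P̄·Hᵀ + R = [10 33; 33 440]
K = P̄·Hᵀ·S⁻¹ = [-261/301 -3/301; -4/7 25/77]
x' = x̄ + K·y = [101/301, -1/7]
P' = (I − K·H)·P̄ = [261/301 4/7; 4/7 46/77]

x' = [101/301, -1/7]
P' = [261/301 4/7; 4/7 46/77]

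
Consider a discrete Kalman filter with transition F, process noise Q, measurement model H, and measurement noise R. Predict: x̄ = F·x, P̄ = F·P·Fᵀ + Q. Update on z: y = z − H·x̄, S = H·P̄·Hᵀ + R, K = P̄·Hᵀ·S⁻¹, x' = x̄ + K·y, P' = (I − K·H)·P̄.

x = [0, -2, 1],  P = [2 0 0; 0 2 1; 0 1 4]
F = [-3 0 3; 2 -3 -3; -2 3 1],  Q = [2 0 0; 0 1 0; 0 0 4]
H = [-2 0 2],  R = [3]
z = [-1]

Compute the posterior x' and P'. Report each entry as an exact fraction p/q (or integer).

x' = [-107/41, 193/41, -135/41]
P' = [4772/123 -6367/123 4703/123; -6367/123 9767/123 -6346/123; 4703/123 -6346/123 4724/123]

x̄ = F·x = [3, 3, -5]
P̄ = F·P·Fᵀ + Q = [56 -57 33; -57 81 -50; 33 -50 40]
y = z − H·x̄ = [15]
S = H·P̄·Hᵀ + R = [123]
K = P̄·Hᵀ·S⁻¹ = [-46/123; 14/123; 14/123]
x' = x̄ + K·y = [-107/41, 193/41, -135/41]
P' = (I − K·H)·P̄ = [4772/123 -6367/123 4703/123; -6367/123 9767/123 -6346/123; 4703/123 -6346/123 4724/123]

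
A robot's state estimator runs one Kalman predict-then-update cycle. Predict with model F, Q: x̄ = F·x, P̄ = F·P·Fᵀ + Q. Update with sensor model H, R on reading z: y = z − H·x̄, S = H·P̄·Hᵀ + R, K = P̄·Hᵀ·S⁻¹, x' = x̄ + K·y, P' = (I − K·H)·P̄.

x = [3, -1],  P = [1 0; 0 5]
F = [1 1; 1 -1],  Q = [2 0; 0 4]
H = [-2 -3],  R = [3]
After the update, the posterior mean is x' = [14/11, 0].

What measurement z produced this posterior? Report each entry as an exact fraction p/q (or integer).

x̄ = F·x = [2, 4]
P̄ = F·P·Fᵀ + Q = [8 -4; -4 10]
S = H·P̄·Hᵀ + R = [77]
K = P̄·Hᵀ·S⁻¹ = [-4/77; -2/7]
x' − x̄ = [-8/11, -4] = K·y
y = (KᵀK)⁻¹·Kᵀ·(x' − x̄) = [14]
z = y + H·x̄ = [14] + [-16] = [-2]

z = [-2]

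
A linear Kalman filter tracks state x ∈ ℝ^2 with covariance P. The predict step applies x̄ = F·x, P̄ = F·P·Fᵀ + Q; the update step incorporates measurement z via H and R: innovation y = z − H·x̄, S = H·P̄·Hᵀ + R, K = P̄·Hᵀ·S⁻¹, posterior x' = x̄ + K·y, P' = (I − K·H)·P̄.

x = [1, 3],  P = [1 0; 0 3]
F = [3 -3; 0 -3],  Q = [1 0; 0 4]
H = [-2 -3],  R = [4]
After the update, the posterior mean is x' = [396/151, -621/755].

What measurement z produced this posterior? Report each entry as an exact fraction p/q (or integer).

z = [-3]

x̄ = F·x = [-6, -9]
P̄ = F·P·Fᵀ + Q = [37 27; 27 31]
S = H·P̄·Hᵀ + R = [755]
K = P̄·Hᵀ·S⁻¹ = [-31/151; -147/755]
x' − x̄ = [1302/151, 6174/755] = K·y
y = (KᵀK)⁻¹·Kᵀ·(x' − x̄) = [-42]
z = y + H·x̄ = [-42] + [39] = [-3]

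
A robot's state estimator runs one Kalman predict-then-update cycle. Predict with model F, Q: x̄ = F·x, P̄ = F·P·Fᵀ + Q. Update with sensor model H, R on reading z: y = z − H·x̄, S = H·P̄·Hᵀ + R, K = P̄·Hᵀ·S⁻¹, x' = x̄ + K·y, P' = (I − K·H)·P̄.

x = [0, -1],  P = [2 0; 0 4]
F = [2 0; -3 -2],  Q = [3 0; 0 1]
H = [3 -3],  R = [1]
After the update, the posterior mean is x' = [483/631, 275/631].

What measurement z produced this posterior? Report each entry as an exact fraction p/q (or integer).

x̄ = F·x = [0, 2]
P̄ = F·P·Fᵀ + Q = [11 -12; -12 35]
S = H·P̄·Hᵀ + R = [631]
K = P̄·Hᵀ·S⁻¹ = [69/631; -141/631]
x' − x̄ = [483/631, -987/631] = K·y
y = (KᵀK)⁻¹·Kᵀ·(x' − x̄) = [7]
z = y + H·x̄ = [7] + [-6] = [1]

z = [1]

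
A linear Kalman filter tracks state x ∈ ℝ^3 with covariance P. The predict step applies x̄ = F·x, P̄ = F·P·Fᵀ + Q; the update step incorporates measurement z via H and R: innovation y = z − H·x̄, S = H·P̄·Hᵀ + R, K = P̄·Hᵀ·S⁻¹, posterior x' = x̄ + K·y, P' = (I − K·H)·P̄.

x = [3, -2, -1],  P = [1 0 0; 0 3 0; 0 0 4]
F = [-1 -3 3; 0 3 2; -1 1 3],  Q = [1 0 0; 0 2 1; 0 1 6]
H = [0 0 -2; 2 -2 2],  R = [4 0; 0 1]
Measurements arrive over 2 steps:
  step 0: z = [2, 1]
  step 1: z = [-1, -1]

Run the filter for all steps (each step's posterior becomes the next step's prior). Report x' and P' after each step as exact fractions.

step 0: x̄ = F·x = [0, -8, -8]
step 0: P̄ = F·P·Fᵀ + Q = [65 -3 28; -3 45 34; 28 34 46]
step 0: y = z − H·x̄ = [-14, 1]
step 0: S = H·P̄·Hᵀ + R = [188 -160; -160 601]
step 0: K = P̄·Hᵀ·S⁻¹ = [-734/21847 6784/21847; -11337/21847 -4036/21847; -10623/21847 80/21847]
step 0: x' = x̄ + K·y = [17060/21847, -20094/21847, -25974/21847]
step 0: P' = (I − K·H)·P̄ = [76423/21847 74499/21847 1468/21847; 74499/21847 99191/21847 22674/21847; 1468/21847 22674/21847 21246/21847]
step 1: x̄ = F·x = [-34700/21847, -112230/21847, -115076/21847]
step 1: P̄ = F·P·Fᵀ + Q = [1212257/21847 -923654/21847 -25790/21847; -923654/21847 1293485/21847 469877/21847; -25790/21847 469877/21847 476148/21847]
step 1: y = z − H·x̄ = [-251999/21847, 53245/21847]
step 1: S = H·P̄·Hᵀ + R = [1991980/21847 78076/21847; 78076/21847 15373303/21847]
step 1: K = P̄·Hᵀ·S⁻¹ = [1767807/116786501 32050970/116786501; -108132959/233573002 -26272294/116786501; -167493100/350359503 -39038/350359503]
step 1: x' = x̄ + K·y = [-127771469/116786501, -80662657/233573002, 28807082/116786501]
step 1: P' = (I − K·H)·P̄ = [284763131/116786501 265202032/116786501 -3535614/116786501; 265202032/116786501 386471138/116786501 108132959/116786501; -3535614/116786501 108132959/116786501 334986200/350359503]

step 0: x' = [17060/21847, -20094/21847, -25974/21847], P' = [76423/21847 74499/21847 1468/21847; 74499/21847 99191/21847 22674/21847; 1468/21847 22674/21847 21246/21847]
step 1: x' = [-127771469/116786501, -80662657/233573002, 28807082/116786501], P' = [284763131/116786501 265202032/116786501 -3535614/116786501; 265202032/116786501 386471138/116786501 108132959/116786501; -3535614/116786501 108132959/116786501 334986200/350359503]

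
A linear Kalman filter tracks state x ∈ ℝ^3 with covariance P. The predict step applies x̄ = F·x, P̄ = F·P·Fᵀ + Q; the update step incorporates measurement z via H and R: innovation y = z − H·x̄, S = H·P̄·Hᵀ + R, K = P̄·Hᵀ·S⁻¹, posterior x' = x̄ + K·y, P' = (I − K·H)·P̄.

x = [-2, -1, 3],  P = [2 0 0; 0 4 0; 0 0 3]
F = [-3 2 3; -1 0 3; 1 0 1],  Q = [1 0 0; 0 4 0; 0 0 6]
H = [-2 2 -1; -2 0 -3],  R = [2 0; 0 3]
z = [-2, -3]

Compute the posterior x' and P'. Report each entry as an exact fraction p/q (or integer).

x̄ = F·x = [13, 11, 1]
P̄ = F·P·Fᵀ + Q = [62 33 3; 33 33 7; 3 7 11]
y = z − H·x̄ = [3, 26]
S = H·P̄·Hᵀ + R = [113 131; 131 386]
K = P̄·Hᵀ·S⁻¹ = [-2041/8819 -2346/8819; 8695/26457 -8914/26457; 1317/8819 -1338/8819]
x' = x̄ + K·y = [47528/8819, 85348/26457, -22018/8819]
P' = (I − K·H)·P̄ = [110259/8819 72638/8819 -71160/8819; 72638/8819 158428/26457 -45454/8819; -71160/8819 -45454/8819 48778/8819]

x' = [47528/8819, 85348/26457, -22018/8819]
P' = [110259/8819 72638/8819 -71160/8819; 72638/8819 158428/26457 -45454/8819; -71160/8819 -45454/8819 48778/8819]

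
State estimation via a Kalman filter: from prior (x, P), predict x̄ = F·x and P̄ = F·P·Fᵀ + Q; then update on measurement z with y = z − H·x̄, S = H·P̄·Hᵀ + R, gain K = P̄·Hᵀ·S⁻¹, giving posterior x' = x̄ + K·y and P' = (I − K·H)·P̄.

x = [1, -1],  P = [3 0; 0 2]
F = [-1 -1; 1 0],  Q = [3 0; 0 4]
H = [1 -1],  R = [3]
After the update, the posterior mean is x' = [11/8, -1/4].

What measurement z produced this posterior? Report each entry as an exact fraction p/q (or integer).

z = [2]

x̄ = F·x = [0, 1]
P̄ = F·P·Fᵀ + Q = [8 -3; -3 7]
S = H·P̄·Hᵀ + R = [24]
K = P̄·Hᵀ·S⁻¹ = [11/24; -5/12]
x' − x̄ = [11/8, -5/4] = K·y
y = (KᵀK)⁻¹·Kᵀ·(x' − x̄) = [3]
z = y + H·x̄ = [3] + [-1] = [2]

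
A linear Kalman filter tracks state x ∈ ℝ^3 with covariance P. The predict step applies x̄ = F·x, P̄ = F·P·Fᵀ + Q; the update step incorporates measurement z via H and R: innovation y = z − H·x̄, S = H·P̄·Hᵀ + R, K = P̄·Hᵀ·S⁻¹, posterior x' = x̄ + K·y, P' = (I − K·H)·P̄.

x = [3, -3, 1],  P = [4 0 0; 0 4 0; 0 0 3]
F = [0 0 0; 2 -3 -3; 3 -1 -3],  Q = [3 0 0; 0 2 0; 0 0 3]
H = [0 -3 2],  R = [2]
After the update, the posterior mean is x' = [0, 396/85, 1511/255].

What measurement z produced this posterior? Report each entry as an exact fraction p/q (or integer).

z = [-2]

x̄ = F·x = [0, 12, 9]
P̄ = F·P·Fᵀ + Q = [3 0 0; 0 81 63; 0 63 70]
S = H·P̄·Hᵀ + R = [255]
K = P̄·Hᵀ·S⁻¹ = [0; -39/85; -49/255]
x' − x̄ = [0, -624/85, -784/255] = K·y
y = (KᵀK)⁻¹·Kᵀ·(x' − x̄) = [16]
z = y + H·x̄ = [16] + [-18] = [-2]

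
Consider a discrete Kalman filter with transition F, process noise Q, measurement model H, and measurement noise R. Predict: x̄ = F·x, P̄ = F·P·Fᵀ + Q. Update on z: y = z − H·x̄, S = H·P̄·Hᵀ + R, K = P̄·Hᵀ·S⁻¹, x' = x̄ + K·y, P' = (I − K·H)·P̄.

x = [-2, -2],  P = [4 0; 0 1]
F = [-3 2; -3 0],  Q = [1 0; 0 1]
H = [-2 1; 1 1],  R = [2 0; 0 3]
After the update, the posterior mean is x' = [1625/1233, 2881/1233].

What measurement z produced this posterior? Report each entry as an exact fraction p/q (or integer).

x̄ = F·x = [2, 6]
P̄ = F·P·Fᵀ + Q = [41 36; 36 37]
S = H·P̄·Hᵀ + R = [59 -81; -81 153]
K = P̄·Hᵀ·S⁻¹ = [-89/274 817/2466; 31/137 736/1233]
x' − x̄ = [-841/1233, -4517/1233] = K·y
y = (KᵀK)⁻¹·Kᵀ·(x' − x̄) = [-3, -5]
z = y + H·x̄ = [-3, -5] + [2, 8] = [-1, 3]

z = [-1, 3]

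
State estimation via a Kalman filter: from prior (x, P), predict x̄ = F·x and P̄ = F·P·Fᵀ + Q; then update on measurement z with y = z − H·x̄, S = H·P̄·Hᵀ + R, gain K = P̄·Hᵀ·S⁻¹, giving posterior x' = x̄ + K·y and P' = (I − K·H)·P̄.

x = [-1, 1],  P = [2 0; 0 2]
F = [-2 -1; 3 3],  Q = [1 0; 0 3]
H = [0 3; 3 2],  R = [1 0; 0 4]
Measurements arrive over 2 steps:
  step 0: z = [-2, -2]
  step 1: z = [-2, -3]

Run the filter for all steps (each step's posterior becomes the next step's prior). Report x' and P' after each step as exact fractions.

step 0: x̄ = F·x = [1, 0]
step 0: P̄ = F·P·Fᵀ + Q = [11 -18; -18 39]
step 0: y = z − H·x̄ = [-2, -5]
step 0: S = H·P̄·Hᵀ + R = [352 72; 72 43]
step 0: K = P̄·Hᵀ·S⁻¹ = [-1053/4976 177/622; 3303/9952 3/1244]
step 0: x' = x̄ + K·y = [1/2488, -3363/4976]
step 0: P' = (I − K·H)·P̄ = [1061/2488 -351/4976; -351/4976 1101/9952]
step 1: x̄ = F·x = [3359/4976, -10083/4976]
step 1: P̄ = F·P·Fᵀ + Q = [25221/9952 -22449/9952; -22449/9952 65325/9952]
step 1: y = z − H·x̄ = [20297/4976, -4839/4976]
step 1: S = H·P̄·Hᵀ + R = [597877/9952 189909/9952; 189909/9952 258709/9952]
step 1: K = P̄·Hᵀ·S⁻¹ = [-2337804/11918281 3133389/11918281; 3886524/11918281 63303/11918281]
step 1: x' = x̄ + K·y = [-4537655/11918281, -8358837/11918281]
step 1: P' = (I − K·H)·P̄ = [4697364/11918281 -779268/11918281; -779268/11918281 1295508/11918281]

step 0: x' = [1/2488, -3363/4976], P' = [1061/2488 -351/4976; -351/4976 1101/9952]
step 1: x' = [-4537655/11918281, -8358837/11918281], P' = [4697364/11918281 -779268/11918281; -779268/11918281 1295508/11918281]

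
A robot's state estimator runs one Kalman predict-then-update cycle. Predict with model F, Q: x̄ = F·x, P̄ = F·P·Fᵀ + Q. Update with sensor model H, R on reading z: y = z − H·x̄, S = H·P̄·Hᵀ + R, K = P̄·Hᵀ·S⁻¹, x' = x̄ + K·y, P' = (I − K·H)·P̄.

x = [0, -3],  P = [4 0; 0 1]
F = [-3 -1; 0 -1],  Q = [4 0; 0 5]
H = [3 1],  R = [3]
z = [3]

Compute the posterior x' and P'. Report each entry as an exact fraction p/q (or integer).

x̄ = F·x = [3, 3]
P̄ = F·P·Fᵀ + Q = [41 1; 1 6]
y = z − H·x̄ = [-9]
S = H·P̄·Hᵀ + R = [384]
K = P̄·Hᵀ·S⁻¹ = [31/96; 3/128]
x' = x̄ + K·y = [3/32, 357/128]
P' = (I − K·H)·P̄ = [23/24 -61/32; -61/32 741/128]

x' = [3/32, 357/128]
P' = [23/24 -61/32; -61/32 741/128]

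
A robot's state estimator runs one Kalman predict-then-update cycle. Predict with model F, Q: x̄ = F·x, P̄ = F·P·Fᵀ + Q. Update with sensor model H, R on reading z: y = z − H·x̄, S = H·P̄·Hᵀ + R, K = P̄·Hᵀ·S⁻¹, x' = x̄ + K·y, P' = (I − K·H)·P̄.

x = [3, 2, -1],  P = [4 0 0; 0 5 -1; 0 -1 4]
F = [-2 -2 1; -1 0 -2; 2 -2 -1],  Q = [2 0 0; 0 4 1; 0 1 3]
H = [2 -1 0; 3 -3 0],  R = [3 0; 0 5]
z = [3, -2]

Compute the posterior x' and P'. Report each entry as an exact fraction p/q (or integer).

x̄ = F·x = [-11, -1, 3]
P̄ = F·P·Fᵀ + Q = [46 -4 0; -4 24 -3; 0 -3 39]
y = z − H·x̄ = [24, 28]
S = H·P̄·Hᵀ + R = [227 384; 384 707]
K = P̄·Hᵀ·S⁻¹ = [10272/13033 -2814/13033; 9632/13033 -6780/13033; -1335/13033 891/13033]
x' = x̄ + K·y = [24373/13033, 28295/13033, 32007/13033]
P' = (I − K·H)·P̄ = [35506/13033 40196/13033 -5490/13033; 40196/13033 51496/13033 -6975/13033; -5490/13033 -6975/13033 504273/13033]

x' = [24373/13033, 28295/13033, 32007/13033]
P' = [35506/13033 40196/13033 -5490/13033; 40196/13033 51496/13033 -6975/13033; -5490/13033 -6975/13033 504273/13033]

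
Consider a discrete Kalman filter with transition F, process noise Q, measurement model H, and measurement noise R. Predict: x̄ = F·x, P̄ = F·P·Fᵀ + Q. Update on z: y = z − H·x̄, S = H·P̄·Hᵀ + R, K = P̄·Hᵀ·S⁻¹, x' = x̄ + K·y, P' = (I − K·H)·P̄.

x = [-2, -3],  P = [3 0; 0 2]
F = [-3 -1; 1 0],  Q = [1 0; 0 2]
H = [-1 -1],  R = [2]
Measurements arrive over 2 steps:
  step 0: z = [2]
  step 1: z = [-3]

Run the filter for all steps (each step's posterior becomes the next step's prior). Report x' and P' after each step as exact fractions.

step 0: x̄ = F·x = [9, -2]
step 0: P̄ = F·P·Fᵀ + Q = [30 -9; -9 5]
step 0: y = z − H·x̄ = [9]
step 0: S = H·P̄·Hᵀ + R = [19]
step 0: K = P̄·Hᵀ·S⁻¹ = [-21/19; 4/19]
step 0: x' = x̄ + K·y = [-18/19, -2/19]
step 0: P' = (I − K·H)·P̄ = [129/19 -87/19; -87/19 79/19]
step 1: x̄ = F·x = [56/19, -18/19]
step 1: P̄ = F·P·Fᵀ + Q = [737/19 -300/19; -300/19 167/19]
step 1: y = z − H·x̄ = [-1]
step 1: S = H·P̄·Hᵀ + R = [18]
step 1: K = P̄·Hᵀ·S⁻¹ = [-23/18; 7/18]
step 1: x' = x̄ + K·y = [1445/342, -457/342]
step 1: P' = (I − K·H)·P̄ = [3215/342 -2341/342; -2341/342 2075/342]

step 0: x' = [-18/19, -2/19], P' = [129/19 -87/19; -87/19 79/19]
step 1: x' = [1445/342, -457/342], P' = [3215/342 -2341/342; -2341/342 2075/342]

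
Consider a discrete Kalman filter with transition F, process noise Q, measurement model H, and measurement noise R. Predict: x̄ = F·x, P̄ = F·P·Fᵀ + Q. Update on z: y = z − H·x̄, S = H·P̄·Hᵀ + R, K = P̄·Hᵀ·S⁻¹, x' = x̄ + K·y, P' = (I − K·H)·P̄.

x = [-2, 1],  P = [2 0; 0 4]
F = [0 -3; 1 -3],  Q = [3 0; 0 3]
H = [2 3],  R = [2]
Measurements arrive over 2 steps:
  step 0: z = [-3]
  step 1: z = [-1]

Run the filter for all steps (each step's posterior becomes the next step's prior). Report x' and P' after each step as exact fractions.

step 0: x' = [471/959, -1285/959], P' = [2805/959 -1746/959; -1746/959 1294/959]
step 1: x' = [131298/256427, -165792/256427], P' = [571641/256427 -354528/256427; -354528/256427 275412/256427]

step 0: x̄ = F·x = [-3, -5]
step 0: P̄ = F·P·Fᵀ + Q = [39 36; 36 41]
step 0: y = z − H·x̄ = [18]
step 0: S = H·P̄·Hᵀ + R = [959]
step 0: K = P̄·Hᵀ·S⁻¹ = [186/959; 195/959]
step 0: x' = x̄ + K·y = [471/959, -1285/959]
step 0: P' = (I − K·H)·P̄ = [2805/959 -1746/959; -1746/959 1294/959]
step 1: x̄ = F·x = [3855/959, 618/137]
step 1: P̄ = F·P·Fᵀ + Q = [14523/959 2412/137; 2412/137 3972/137]
step 1: y = z − H·x̄ = [-21647/959]
step 1: S = H·P̄·Hᵀ + R = [512854/959]
step 1: K = P̄·Hᵀ·S⁻¹ = [39849/256427; 58590/256427]
step 1: x' = x̄ + K·y = [131298/256427, -165792/256427]
step 1: P' = (I − K·H)·P̄ = [571641/256427 -354528/256427; -354528/256427 275412/256427]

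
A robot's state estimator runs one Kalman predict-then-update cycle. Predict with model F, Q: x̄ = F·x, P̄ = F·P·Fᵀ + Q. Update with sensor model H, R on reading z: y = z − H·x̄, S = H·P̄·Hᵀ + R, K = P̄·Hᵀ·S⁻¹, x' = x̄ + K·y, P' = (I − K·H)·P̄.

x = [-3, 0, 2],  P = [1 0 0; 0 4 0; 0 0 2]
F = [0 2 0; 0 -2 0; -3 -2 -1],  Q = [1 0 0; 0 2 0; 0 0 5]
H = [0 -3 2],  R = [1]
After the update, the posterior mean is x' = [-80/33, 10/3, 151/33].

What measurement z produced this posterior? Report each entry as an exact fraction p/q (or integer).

x̄ = F·x = [0, 0, 7]
P̄ = F·P·Fᵀ + Q = [17 -16 -16; -16 18 16; -16 16 32]
S = H·P̄·Hᵀ + R = [99]
K = P̄·Hᵀ·S⁻¹ = [16/99; -2/9; 16/99]
x' − x̄ = [-80/33, 10/3, -80/33] = K·y
y = (KᵀK)⁻¹·Kᵀ·(x' − x̄) = [-15]
z = y + H·x̄ = [-15] + [14] = [-1]

z = [-1]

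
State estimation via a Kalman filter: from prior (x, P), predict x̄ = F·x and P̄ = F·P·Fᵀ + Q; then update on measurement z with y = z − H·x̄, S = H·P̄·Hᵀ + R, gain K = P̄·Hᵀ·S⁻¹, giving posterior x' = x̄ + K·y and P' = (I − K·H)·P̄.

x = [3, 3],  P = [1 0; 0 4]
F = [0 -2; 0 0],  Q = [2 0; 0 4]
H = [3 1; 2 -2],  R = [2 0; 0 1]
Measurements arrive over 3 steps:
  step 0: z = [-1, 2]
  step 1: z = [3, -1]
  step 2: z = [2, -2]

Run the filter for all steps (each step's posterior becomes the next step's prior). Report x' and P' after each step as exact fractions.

step 0: x̄ = F·x = [-6, 0]
step 0: P̄ = F·P·Fᵀ + Q = [18 0; 0 4]
step 0: y = z − H·x̄ = [17, 14]
step 0: S = H·P̄·Hᵀ + R = [168 100; 100 89]
step 0: K = P̄·Hᵀ·S⁻¹ = [603/2476 81/619; 289/1238 -218/619]
step 0: x' = x̄ + K·y = [-69/2476, -1191/1238]
step 0: P' = (I − K·H)·P̄ = [171/1238 45/619; 45/619 154/619]
step 1: x̄ = F·x = [1191/619, 0]
step 1: P̄ = F·P·Fᵀ + Q = [1854/619 0; 0 4]
step 1: y = z − H·x̄ = [-1716/619, -3001/619]
step 1: S = H·P̄·Hᵀ + R = [20400/619 6172/619; 6172/619 17939/619]
step 1: K = P̄·Hᵀ·S⁻¹ = [62109/264832 8343/66208; 30283/132416 -11743/33104]
step 1: x' = x̄ + K·y = [5487/8276, 4493/4138]
step 1: P' = (I − K·H)·P̄ = [17613/132416 4635/66208; 4635/66208 8189/33104]
step 2: x̄ = F·x = [-4493/2069, 0]
step 2: P̄ = F·P·Fᵀ + Q = [24741/8276 0; 0 4]
step 2: y = z − H·x̄ = [17617/2069, 4848/2069]
step 2: S = H·P̄·Hᵀ + R = [272325/8276 41119/4138; 41119/4138 59914/2069]
step 2: K = P̄·Hᵀ·S⁻¹ = [1657647/7068781 890676/7068781; 1616528/7068781 -2507552/7068781]
step 2: x' = x̄ + K·y = [851006/7068781, 7888720/7068781]
step 2: P' = (I − K·H)·P̄ = [940158/7068781 494820/7068781; 494820/7068781 1748596/7068781]

step 0: x' = [-69/2476, -1191/1238], P' = [171/1238 45/619; 45/619 154/619]
step 1: x' = [5487/8276, 4493/4138], P' = [17613/132416 4635/66208; 4635/66208 8189/33104]
step 2: x' = [851006/7068781, 7888720/7068781], P' = [940158/7068781 494820/7068781; 494820/7068781 1748596/7068781]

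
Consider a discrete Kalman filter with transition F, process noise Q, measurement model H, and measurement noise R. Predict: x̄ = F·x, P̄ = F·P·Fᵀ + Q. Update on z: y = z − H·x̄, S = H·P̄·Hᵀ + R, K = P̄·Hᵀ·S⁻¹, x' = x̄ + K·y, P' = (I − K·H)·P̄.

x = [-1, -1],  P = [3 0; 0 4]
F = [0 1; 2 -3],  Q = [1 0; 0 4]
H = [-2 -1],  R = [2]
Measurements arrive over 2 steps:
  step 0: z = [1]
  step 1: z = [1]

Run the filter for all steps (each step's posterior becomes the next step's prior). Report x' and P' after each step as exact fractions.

step 0: x' = [-1, 1], P' = [63/13 -128/13; -128/13 284/13]
step 1: x' = [75/589, -765/589], P' = [3295/589 -7104/589; -7104/589 16388/589]

step 0: x̄ = F·x = [-1, 1]
step 0: P̄ = F·P·Fᵀ + Q = [5 -12; -12 52]
step 0: y = z − H·x̄ = [0]
step 0: S = H·P̄·Hᵀ + R = [26]
step 0: K = P̄·Hᵀ·S⁻¹ = [1/13; -14/13]
step 0: x' = x̄ + K·y = [-1, 1]
step 0: P' = (I − K·H)·P̄ = [63/13 -128/13; -128/13 284/13]
step 1: x̄ = F·x = [1, -5]
step 1: P̄ = F·P·Fᵀ + Q = [297/13 -1108/13; -1108/13 4396/13]
step 1: y = z − H·x̄ = [-2]
step 1: S = H·P̄·Hᵀ + R = [1178/13]
step 1: K = P̄·Hᵀ·S⁻¹ = [257/589; -1090/589]
step 1: x' = x̄ + K·y = [75/589, -765/589]
step 1: P' = (I − K·H)·P̄ = [3295/589 -7104/589; -7104/589 16388/589]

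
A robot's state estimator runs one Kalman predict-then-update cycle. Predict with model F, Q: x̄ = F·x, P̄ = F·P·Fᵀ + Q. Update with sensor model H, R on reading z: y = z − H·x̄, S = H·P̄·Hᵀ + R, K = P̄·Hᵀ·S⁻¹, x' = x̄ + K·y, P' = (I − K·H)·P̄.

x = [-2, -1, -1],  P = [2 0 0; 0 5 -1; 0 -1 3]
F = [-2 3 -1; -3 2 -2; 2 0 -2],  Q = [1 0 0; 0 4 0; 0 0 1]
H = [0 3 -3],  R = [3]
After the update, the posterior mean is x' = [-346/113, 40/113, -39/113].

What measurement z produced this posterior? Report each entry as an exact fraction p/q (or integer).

z = [2]

x̄ = F·x = [2, 6, -2]
P̄ = F·P·Fᵀ + Q = [63 56 4; 56 62 4; 4 4 21]
S = H·P̄·Hᵀ + R = [678]
K = P̄·Hᵀ·S⁻¹ = [26/113; 29/113; -17/226]
x' − x̄ = [-572/113, -638/113, 187/113] = K·y
y = (KᵀK)⁻¹·Kᵀ·(x' − x̄) = [-22]
z = y + H·x̄ = [-22] + [24] = [2]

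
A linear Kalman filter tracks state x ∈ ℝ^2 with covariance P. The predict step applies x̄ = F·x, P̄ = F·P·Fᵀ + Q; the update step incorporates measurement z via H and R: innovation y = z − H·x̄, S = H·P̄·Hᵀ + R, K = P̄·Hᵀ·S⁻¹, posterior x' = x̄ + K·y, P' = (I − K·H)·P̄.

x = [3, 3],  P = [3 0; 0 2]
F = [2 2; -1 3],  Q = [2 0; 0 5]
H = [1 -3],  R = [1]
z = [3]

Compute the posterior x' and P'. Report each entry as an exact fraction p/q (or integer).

x' = [2688/221, 678/221]
P' = [4846/221 1614/221; 1614/221 562/221]

x̄ = F·x = [12, 6]
P̄ = F·P·Fᵀ + Q = [22 6; 6 26]
y = z − H·x̄ = [9]
S = H·P̄·Hᵀ + R = [221]
K = P̄·Hᵀ·S⁻¹ = [4/221; -72/221]
x' = x̄ + K·y = [2688/221, 678/221]
P' = (I − K·H)·P̄ = [4846/221 1614/221; 1614/221 562/221]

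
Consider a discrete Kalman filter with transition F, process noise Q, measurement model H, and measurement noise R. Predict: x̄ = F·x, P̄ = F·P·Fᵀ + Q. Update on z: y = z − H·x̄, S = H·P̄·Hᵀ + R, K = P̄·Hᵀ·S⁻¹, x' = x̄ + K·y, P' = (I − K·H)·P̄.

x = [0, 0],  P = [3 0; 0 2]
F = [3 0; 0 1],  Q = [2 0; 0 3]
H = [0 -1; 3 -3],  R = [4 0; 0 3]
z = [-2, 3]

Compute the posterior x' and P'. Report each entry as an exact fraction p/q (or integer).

x̄ = F·x = [0, 0]
P̄ = F·P·Fᵀ + Q = [29 0; 0 5]
y = z − H·x̄ = [-2, 3]
S = H·P̄·Hᵀ + R = [9 15; 15 309]
K = P̄·Hᵀ·S⁻¹ = [-145/284 87/284; -110/213 -5/213]
x' = x̄ + K·y = [551/284, 205/213]
P' = (I − K·H)·P̄ = [667/284 145/71; 145/71 440/213]

x' = [551/284, 205/213]
P' = [667/284 145/71; 145/71 440/213]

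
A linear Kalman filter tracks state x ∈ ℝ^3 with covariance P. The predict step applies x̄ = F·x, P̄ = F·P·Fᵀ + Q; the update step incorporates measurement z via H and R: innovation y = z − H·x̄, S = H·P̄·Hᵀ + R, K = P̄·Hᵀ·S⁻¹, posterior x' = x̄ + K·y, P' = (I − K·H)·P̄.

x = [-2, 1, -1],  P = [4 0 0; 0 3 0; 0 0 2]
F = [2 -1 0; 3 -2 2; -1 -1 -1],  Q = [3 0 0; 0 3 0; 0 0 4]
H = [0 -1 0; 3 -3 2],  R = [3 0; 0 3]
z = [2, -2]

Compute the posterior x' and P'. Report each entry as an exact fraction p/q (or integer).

x̄ = F·x = [-5, -10, 2]
P̄ = F·P·Fᵀ + Q = [22 30 -5; 30 59 -10; -5 -10 13]
y = z − H·x̄ = [-8, -21]
S = H·P̄·Hᵀ + R = [62 107; 107 304]
K = P̄·Hᵀ·S⁻¹ = [-5482/7399 1102/7399; -6487/7399 -321/7399; -1347/7399 1472/7399]
x' = x̄ + K·y = [-16281/7399, -15353/7399, -5338/7399]
P' = (I − K·H)·P̄ = [35786/7399 16446/7399 -27357/7399; 16446/7399 19461/7399 4041/7399; -27357/7399 4041/7399 49305/7399]

x' = [-16281/7399, -15353/7399, -5338/7399]
P' = [35786/7399 16446/7399 -27357/7399; 16446/7399 19461/7399 4041/7399; -27357/7399 4041/7399 49305/7399]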